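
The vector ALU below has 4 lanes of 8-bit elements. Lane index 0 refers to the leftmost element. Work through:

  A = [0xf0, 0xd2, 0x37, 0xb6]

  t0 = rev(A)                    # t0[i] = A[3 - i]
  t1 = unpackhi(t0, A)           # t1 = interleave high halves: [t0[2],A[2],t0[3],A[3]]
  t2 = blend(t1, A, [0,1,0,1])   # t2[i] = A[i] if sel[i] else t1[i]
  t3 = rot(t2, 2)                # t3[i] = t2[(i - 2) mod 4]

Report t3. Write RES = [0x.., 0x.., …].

RES = [0xf0, 0xb6, 0xd2, 0xd2]

→ t0 |b6|37|d2|f0|
→ t1 |d2|37|f0|b6|
→ t2 |d2|d2|f0|b6|
→ t3 |f0|b6|d2|d2|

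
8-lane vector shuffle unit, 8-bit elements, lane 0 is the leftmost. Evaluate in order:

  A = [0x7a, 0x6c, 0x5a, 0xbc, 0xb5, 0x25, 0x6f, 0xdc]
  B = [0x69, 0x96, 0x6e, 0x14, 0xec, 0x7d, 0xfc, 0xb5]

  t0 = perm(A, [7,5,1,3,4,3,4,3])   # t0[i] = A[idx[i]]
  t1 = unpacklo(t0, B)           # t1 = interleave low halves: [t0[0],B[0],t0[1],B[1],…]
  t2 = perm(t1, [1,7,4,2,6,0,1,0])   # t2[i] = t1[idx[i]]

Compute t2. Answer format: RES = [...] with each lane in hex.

t0 = [0xdc, 0x25, 0x6c, 0xbc, 0xb5, 0xbc, 0xb5, 0xbc]
t1 = [0xdc, 0x69, 0x25, 0x96, 0x6c, 0x6e, 0xbc, 0x14]
t2 = [0x69, 0x14, 0x6c, 0x25, 0xbc, 0xdc, 0x69, 0xdc]

RES = [0x69, 0x14, 0x6c, 0x25, 0xbc, 0xdc, 0x69, 0xdc]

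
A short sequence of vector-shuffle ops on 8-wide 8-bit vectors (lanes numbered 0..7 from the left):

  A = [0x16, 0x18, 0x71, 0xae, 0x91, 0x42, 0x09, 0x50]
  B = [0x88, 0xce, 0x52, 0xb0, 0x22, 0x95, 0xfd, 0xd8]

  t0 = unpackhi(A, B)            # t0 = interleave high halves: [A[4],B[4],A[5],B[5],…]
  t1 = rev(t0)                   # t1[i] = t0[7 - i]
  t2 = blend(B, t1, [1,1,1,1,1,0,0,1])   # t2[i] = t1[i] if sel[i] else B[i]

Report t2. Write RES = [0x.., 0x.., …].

RES = [ 0xd8  0x50  0xfd  0x09  0x95  0x95  0xfd  0x91 ]

t0 = [0x91, 0x22, 0x42, 0x95, 0x09, 0xfd, 0x50, 0xd8]
t1 = [0xd8, 0x50, 0xfd, 0x09, 0x95, 0x42, 0x22, 0x91]
t2 = [0xd8, 0x50, 0xfd, 0x09, 0x95, 0x95, 0xfd, 0x91]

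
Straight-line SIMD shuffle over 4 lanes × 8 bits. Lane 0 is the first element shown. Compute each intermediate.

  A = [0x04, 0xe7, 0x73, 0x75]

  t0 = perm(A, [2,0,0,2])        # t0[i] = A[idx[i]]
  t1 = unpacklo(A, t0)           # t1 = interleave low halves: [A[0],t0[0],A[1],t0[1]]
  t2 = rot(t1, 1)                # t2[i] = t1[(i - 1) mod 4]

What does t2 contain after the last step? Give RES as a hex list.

t0 = [0x73, 0x04, 0x04, 0x73]
t1 = [0x04, 0x73, 0xe7, 0x04]
t2 = [0x04, 0x04, 0x73, 0xe7]

RES = [0x04, 0x04, 0x73, 0xe7]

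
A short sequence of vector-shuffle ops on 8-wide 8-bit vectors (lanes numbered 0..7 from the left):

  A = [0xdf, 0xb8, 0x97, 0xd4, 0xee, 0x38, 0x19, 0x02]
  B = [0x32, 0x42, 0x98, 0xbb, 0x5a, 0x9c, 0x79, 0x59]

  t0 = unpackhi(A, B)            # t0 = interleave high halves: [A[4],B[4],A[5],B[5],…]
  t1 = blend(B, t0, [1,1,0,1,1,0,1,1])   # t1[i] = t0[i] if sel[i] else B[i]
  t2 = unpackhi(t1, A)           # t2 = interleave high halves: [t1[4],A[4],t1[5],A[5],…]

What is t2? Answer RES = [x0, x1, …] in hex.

RES = [0x19, 0xee, 0x9c, 0x38, 0x02, 0x19, 0x59, 0x02]

t0 = [0xee, 0x5a, 0x38, 0x9c, 0x19, 0x79, 0x02, 0x59]
t1 = [0xee, 0x5a, 0x98, 0x9c, 0x19, 0x9c, 0x02, 0x59]
t2 = [0x19, 0xee, 0x9c, 0x38, 0x02, 0x19, 0x59, 0x02]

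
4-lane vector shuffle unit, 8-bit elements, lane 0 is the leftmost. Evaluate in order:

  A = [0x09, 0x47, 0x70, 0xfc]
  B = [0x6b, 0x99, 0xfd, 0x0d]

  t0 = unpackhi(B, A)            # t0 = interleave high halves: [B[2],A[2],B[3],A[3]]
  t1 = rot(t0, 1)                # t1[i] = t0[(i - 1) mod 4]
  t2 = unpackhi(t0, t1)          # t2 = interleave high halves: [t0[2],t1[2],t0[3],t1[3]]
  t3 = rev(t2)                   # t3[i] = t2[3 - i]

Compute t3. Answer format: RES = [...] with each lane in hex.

RES = [ 0x0d  0xfc  0x70  0x0d ]

t0 = [0xfd, 0x70, 0x0d, 0xfc]
t1 = [0xfc, 0xfd, 0x70, 0x0d]
t2 = [0x0d, 0x70, 0xfc, 0x0d]
t3 = [0x0d, 0xfc, 0x70, 0x0d]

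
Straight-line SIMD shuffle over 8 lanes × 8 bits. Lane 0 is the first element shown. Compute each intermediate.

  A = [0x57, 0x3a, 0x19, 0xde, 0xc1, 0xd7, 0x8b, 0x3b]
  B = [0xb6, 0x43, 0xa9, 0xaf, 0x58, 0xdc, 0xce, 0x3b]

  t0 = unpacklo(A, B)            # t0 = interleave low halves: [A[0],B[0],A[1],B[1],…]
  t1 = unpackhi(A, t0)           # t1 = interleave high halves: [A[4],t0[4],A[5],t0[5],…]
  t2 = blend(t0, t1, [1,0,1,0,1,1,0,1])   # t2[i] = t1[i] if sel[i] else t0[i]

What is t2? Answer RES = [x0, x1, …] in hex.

  t0: 57 b6 3a 43 19 a9 de af
  t1: c1 19 d7 a9 8b de 3b af
  t2: c1 b6 d7 43 8b de de af

RES = [0xc1, 0xb6, 0xd7, 0x43, 0x8b, 0xde, 0xde, 0xaf]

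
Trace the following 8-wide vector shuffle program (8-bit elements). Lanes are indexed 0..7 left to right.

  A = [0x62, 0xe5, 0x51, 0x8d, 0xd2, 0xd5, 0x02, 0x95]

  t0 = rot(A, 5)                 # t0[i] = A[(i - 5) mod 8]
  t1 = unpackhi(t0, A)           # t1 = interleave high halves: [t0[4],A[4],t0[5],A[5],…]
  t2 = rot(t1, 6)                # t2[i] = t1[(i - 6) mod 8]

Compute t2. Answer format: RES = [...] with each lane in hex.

RES = [0x62, 0xd5, 0xe5, 0x02, 0x51, 0x95, 0x95, 0xd2]

t0 = [0x8d, 0xd2, 0xd5, 0x02, 0x95, 0x62, 0xe5, 0x51]
t1 = [0x95, 0xd2, 0x62, 0xd5, 0xe5, 0x02, 0x51, 0x95]
t2 = [0x62, 0xd5, 0xe5, 0x02, 0x51, 0x95, 0x95, 0xd2]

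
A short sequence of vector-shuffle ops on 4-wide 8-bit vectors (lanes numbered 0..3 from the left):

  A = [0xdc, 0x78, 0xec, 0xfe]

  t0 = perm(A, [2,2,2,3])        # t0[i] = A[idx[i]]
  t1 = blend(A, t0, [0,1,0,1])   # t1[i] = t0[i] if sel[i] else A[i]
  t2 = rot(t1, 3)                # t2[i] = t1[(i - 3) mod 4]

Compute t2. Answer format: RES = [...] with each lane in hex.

RES = [0xec, 0xec, 0xfe, 0xdc]

→ t0 |ec|ec|ec|fe|
→ t1 |dc|ec|ec|fe|
→ t2 |ec|ec|fe|dc|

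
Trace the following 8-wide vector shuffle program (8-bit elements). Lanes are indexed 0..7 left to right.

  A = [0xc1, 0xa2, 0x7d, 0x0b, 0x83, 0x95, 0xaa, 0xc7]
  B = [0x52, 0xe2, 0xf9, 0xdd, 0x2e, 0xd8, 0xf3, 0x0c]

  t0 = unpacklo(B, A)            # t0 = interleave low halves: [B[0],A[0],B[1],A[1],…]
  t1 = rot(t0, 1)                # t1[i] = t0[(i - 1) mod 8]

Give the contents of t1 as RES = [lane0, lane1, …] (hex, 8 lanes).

  t0: 52 c1 e2 a2 f9 7d dd 0b
  t1: 0b 52 c1 e2 a2 f9 7d dd

RES = [0x0b, 0x52, 0xc1, 0xe2, 0xa2, 0xf9, 0x7d, 0xdd]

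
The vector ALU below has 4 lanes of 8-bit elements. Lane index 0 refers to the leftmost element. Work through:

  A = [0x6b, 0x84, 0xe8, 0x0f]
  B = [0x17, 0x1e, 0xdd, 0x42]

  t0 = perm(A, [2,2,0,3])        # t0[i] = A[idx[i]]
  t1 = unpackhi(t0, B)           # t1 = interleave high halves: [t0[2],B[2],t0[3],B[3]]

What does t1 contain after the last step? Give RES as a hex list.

→ t0 |e8|e8|6b|0f|
→ t1 |6b|dd|0f|42|

RES = [0x6b, 0xdd, 0x0f, 0x42]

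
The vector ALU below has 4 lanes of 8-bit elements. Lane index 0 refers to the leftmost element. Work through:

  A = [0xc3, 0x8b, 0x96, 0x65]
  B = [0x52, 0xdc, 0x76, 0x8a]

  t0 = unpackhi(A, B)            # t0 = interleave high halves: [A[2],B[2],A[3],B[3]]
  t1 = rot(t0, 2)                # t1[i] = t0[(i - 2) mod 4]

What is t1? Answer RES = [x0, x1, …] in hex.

RES = [0x65, 0x8a, 0x96, 0x76]

→ t0 |96|76|65|8a|
→ t1 |65|8a|96|76|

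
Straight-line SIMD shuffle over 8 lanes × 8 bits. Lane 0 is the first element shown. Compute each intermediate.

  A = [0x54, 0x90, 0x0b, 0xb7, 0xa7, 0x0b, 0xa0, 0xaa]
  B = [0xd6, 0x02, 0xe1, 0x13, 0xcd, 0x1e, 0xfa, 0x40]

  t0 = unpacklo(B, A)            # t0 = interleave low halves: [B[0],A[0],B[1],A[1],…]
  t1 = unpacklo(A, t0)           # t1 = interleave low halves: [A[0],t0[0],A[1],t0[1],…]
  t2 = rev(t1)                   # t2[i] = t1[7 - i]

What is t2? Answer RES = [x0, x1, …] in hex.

RES = [ 0x90  0xb7  0x02  0x0b  0x54  0x90  0xd6  0x54 ]

t0 = [0xd6, 0x54, 0x02, 0x90, 0xe1, 0x0b, 0x13, 0xb7]
t1 = [0x54, 0xd6, 0x90, 0x54, 0x0b, 0x02, 0xb7, 0x90]
t2 = [0x90, 0xb7, 0x02, 0x0b, 0x54, 0x90, 0xd6, 0x54]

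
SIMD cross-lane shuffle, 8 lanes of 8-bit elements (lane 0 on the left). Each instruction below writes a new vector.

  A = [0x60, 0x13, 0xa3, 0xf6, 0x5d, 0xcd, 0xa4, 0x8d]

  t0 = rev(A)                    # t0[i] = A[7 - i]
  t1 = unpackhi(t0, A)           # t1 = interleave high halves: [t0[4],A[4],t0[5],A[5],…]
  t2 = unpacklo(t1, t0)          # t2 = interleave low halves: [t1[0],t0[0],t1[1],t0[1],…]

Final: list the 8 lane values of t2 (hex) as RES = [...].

  t0: 8d a4 cd 5d f6 a3 13 60
  t1: f6 5d a3 cd 13 a4 60 8d
  t2: f6 8d 5d a4 a3 cd cd 5d

RES = [ 0xf6  0x8d  0x5d  0xa4  0xa3  0xcd  0xcd  0x5d ]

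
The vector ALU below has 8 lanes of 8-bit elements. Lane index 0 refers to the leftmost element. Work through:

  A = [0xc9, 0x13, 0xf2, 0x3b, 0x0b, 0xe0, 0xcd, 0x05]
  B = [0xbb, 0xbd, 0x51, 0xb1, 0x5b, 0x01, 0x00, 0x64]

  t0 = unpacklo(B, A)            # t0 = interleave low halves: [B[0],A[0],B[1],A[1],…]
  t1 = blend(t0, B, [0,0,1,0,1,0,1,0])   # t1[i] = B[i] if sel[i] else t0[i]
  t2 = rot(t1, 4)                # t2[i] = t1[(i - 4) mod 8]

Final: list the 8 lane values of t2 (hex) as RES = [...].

RES = [0x5b, 0xf2, 0x00, 0x3b, 0xbb, 0xc9, 0x51, 0x13]

→ t0 |bb|c9|bd|13|51|f2|b1|3b|
→ t1 |bb|c9|51|13|5b|f2|00|3b|
→ t2 |5b|f2|00|3b|bb|c9|51|13|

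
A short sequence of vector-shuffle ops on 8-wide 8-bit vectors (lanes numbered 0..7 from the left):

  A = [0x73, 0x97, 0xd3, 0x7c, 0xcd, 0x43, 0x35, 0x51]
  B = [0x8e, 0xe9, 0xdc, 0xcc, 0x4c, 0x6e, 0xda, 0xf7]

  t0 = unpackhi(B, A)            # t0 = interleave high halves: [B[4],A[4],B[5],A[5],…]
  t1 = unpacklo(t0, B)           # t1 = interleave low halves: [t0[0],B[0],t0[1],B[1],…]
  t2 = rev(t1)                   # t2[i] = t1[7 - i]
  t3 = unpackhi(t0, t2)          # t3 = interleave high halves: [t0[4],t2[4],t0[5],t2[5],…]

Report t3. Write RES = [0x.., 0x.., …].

RES = [0xda, 0xe9, 0x35, 0xcd, 0xf7, 0x8e, 0x51, 0x4c]

t0 = [0x4c, 0xcd, 0x6e, 0x43, 0xda, 0x35, 0xf7, 0x51]
t1 = [0x4c, 0x8e, 0xcd, 0xe9, 0x6e, 0xdc, 0x43, 0xcc]
t2 = [0xcc, 0x43, 0xdc, 0x6e, 0xe9, 0xcd, 0x8e, 0x4c]
t3 = [0xda, 0xe9, 0x35, 0xcd, 0xf7, 0x8e, 0x51, 0x4c]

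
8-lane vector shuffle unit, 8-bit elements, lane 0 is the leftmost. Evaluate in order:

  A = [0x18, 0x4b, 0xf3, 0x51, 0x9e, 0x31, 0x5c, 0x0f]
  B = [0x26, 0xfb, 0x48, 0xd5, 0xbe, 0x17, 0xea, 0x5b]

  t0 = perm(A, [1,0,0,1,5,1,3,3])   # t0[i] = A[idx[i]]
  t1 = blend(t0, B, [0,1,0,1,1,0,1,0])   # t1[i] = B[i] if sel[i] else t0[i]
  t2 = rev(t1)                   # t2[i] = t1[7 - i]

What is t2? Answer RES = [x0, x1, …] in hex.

t0 = [0x4b, 0x18, 0x18, 0x4b, 0x31, 0x4b, 0x51, 0x51]
t1 = [0x4b, 0xfb, 0x18, 0xd5, 0xbe, 0x4b, 0xea, 0x51]
t2 = [0x51, 0xea, 0x4b, 0xbe, 0xd5, 0x18, 0xfb, 0x4b]

RES = [ 0x51  0xea  0x4b  0xbe  0xd5  0x18  0xfb  0x4b ]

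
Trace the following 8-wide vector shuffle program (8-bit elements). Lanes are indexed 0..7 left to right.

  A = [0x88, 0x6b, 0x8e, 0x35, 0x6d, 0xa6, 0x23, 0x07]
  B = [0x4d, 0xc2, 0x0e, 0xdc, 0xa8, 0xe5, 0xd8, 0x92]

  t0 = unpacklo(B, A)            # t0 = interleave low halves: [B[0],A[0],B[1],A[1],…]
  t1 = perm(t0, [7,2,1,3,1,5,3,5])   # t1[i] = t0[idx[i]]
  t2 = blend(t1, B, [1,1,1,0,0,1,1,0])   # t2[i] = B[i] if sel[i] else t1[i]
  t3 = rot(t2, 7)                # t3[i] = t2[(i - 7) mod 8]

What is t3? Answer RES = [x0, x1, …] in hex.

  t0: 4d 88 c2 6b 0e 8e dc 35
  t1: 35 c2 88 6b 88 8e 6b 8e
  t2: 4d c2 0e 6b 88 e5 d8 8e
  t3: c2 0e 6b 88 e5 d8 8e 4d

RES = [0xc2, 0x0e, 0x6b, 0x88, 0xe5, 0xd8, 0x8e, 0x4d]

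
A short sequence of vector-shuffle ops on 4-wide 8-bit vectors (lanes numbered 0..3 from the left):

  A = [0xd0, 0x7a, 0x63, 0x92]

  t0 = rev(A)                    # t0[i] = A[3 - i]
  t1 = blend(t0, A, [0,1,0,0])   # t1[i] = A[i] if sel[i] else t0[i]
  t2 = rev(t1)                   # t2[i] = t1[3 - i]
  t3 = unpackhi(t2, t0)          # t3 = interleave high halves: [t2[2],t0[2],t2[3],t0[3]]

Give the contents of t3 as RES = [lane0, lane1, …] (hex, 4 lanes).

  t0: 92 63 7a d0
  t1: 92 7a 7a d0
  t2: d0 7a 7a 92
  t3: 7a 7a 92 d0

RES = [ 0x7a  0x7a  0x92  0xd0 ]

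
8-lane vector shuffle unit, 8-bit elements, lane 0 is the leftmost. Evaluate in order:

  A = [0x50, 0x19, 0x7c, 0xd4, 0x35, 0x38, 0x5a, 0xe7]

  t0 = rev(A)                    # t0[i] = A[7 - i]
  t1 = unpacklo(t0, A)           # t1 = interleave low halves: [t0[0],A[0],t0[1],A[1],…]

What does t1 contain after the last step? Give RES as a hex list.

  t0: e7 5a 38 35 d4 7c 19 50
  t1: e7 50 5a 19 38 7c 35 d4

RES = [0xe7, 0x50, 0x5a, 0x19, 0x38, 0x7c, 0x35, 0xd4]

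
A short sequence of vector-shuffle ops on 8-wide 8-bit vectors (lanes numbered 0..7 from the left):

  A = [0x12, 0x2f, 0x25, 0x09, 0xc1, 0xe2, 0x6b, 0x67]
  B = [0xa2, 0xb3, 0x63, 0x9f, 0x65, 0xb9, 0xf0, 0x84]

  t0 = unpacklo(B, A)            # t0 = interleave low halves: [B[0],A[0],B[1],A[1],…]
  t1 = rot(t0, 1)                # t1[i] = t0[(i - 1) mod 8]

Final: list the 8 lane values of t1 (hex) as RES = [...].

RES = [0x09, 0xa2, 0x12, 0xb3, 0x2f, 0x63, 0x25, 0x9f]

  t0: a2 12 b3 2f 63 25 9f 09
  t1: 09 a2 12 b3 2f 63 25 9f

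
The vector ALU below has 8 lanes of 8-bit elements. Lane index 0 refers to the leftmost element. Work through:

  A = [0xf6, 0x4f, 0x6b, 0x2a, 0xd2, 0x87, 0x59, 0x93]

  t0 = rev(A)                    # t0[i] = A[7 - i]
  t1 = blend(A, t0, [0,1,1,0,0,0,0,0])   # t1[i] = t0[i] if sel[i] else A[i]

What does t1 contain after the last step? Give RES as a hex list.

RES = [ 0xf6  0x59  0x87  0x2a  0xd2  0x87  0x59  0x93 ]

  t0: 93 59 87 d2 2a 6b 4f f6
  t1: f6 59 87 2a d2 87 59 93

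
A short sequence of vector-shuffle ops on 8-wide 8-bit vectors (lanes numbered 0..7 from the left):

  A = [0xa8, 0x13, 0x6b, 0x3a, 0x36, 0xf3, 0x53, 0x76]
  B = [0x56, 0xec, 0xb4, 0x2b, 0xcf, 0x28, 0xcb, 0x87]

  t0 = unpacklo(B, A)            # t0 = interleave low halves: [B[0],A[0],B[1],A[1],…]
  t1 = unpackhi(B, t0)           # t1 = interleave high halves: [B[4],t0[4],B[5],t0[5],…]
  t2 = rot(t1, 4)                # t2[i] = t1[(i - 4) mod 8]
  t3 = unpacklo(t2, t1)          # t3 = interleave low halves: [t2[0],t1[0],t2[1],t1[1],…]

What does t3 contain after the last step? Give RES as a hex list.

RES = [0xcb, 0xcf, 0x2b, 0xb4, 0x87, 0x28, 0x3a, 0x6b]

  t0: 56 a8 ec 13 b4 6b 2b 3a
  t1: cf b4 28 6b cb 2b 87 3a
  t2: cb 2b 87 3a cf b4 28 6b
  t3: cb cf 2b b4 87 28 3a 6b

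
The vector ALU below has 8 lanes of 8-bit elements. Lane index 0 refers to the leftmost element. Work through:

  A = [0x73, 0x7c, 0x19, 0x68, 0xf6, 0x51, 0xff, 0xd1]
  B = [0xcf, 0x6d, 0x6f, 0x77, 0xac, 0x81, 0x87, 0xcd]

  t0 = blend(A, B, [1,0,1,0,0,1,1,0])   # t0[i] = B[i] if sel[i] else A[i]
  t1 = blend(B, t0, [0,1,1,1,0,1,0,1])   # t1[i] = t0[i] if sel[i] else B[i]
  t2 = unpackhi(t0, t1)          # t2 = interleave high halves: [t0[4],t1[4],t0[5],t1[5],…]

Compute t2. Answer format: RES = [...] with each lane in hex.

→ t0 |cf|7c|6f|68|f6|81|87|d1|
→ t1 |cf|7c|6f|68|ac|81|87|d1|
→ t2 |f6|ac|81|81|87|87|d1|d1|

RES = [0xf6, 0xac, 0x81, 0x81, 0x87, 0x87, 0xd1, 0xd1]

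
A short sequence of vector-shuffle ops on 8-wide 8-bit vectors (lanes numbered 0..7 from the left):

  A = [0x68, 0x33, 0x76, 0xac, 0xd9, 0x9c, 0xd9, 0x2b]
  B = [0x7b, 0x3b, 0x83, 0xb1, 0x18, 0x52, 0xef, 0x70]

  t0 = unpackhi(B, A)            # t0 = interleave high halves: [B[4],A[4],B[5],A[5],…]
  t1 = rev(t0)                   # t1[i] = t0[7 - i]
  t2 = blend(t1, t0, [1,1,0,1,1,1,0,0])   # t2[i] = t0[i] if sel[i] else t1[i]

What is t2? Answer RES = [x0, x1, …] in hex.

t0 = [0x18, 0xd9, 0x52, 0x9c, 0xef, 0xd9, 0x70, 0x2b]
t1 = [0x2b, 0x70, 0xd9, 0xef, 0x9c, 0x52, 0xd9, 0x18]
t2 = [0x18, 0xd9, 0xd9, 0x9c, 0xef, 0xd9, 0xd9, 0x18]

RES = [0x18, 0xd9, 0xd9, 0x9c, 0xef, 0xd9, 0xd9, 0x18]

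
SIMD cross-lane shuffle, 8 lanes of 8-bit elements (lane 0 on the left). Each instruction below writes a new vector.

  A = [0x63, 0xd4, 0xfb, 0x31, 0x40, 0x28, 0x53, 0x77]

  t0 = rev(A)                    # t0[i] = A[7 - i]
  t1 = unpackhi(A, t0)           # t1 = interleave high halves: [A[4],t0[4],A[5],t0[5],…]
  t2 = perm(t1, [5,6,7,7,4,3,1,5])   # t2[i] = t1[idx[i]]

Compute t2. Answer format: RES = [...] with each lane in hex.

→ t0 |77|53|28|40|31|fb|d4|63|
→ t1 |40|31|28|fb|53|d4|77|63|
→ t2 |d4|77|63|63|53|fb|31|d4|

RES = [ 0xd4  0x77  0x63  0x63  0x53  0xfb  0x31  0xd4 ]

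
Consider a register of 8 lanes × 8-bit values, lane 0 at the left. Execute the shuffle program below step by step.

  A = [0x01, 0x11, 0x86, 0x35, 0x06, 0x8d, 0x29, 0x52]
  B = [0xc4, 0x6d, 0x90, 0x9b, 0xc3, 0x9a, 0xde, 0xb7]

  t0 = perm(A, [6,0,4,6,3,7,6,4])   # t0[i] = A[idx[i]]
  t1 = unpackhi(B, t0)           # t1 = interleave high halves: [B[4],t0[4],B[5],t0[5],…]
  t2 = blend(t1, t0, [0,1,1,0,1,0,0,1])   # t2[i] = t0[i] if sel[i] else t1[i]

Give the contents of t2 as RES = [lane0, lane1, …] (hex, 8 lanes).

RES = [ 0xc3  0x01  0x06  0x52  0x35  0x29  0xb7  0x06 ]

  t0: 29 01 06 29 35 52 29 06
  t1: c3 35 9a 52 de 29 b7 06
  t2: c3 01 06 52 35 29 b7 06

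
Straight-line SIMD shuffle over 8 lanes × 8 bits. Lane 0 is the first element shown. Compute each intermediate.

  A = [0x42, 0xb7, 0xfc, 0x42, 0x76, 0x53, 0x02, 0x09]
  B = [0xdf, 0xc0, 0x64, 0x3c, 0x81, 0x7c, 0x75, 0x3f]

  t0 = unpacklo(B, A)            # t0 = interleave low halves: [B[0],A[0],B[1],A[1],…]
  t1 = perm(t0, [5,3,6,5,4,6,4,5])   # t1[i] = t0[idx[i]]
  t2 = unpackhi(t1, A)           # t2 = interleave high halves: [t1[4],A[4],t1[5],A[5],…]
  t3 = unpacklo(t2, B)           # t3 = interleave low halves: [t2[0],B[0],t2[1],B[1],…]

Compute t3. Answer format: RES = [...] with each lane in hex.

RES = [ 0x64  0xdf  0x76  0xc0  0x3c  0x64  0x53  0x3c ]

t0 = [0xdf, 0x42, 0xc0, 0xb7, 0x64, 0xfc, 0x3c, 0x42]
t1 = [0xfc, 0xb7, 0x3c, 0xfc, 0x64, 0x3c, 0x64, 0xfc]
t2 = [0x64, 0x76, 0x3c, 0x53, 0x64, 0x02, 0xfc, 0x09]
t3 = [0x64, 0xdf, 0x76, 0xc0, 0x3c, 0x64, 0x53, 0x3c]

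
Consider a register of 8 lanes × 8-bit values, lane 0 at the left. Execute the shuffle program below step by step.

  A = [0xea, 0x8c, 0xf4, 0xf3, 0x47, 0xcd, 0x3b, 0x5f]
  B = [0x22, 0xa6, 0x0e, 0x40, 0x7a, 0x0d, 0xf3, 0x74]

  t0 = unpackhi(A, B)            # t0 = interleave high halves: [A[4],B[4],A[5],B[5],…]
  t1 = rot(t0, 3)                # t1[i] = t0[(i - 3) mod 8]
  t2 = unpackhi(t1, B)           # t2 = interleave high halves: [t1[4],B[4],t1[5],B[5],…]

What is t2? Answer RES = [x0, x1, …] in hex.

→ t0 |47|7a|cd|0d|3b|f3|5f|74|
→ t1 |f3|5f|74|47|7a|cd|0d|3b|
→ t2 |7a|7a|cd|0d|0d|f3|3b|74|

RES = [ 0x7a  0x7a  0xcd  0x0d  0x0d  0xf3  0x3b  0x74 ]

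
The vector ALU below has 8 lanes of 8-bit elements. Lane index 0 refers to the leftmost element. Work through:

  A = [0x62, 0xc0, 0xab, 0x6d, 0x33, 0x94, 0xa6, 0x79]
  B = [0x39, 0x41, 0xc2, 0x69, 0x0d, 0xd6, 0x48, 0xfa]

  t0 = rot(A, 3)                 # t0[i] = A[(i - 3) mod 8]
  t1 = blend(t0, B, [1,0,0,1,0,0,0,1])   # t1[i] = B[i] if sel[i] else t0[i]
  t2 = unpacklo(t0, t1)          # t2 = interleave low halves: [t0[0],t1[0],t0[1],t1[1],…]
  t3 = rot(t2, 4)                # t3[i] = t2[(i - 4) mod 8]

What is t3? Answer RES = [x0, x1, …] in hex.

RES = [ 0x79  0x79  0x62  0x69  0x94  0x39  0xa6  0xa6 ]

t0 = [0x94, 0xa6, 0x79, 0x62, 0xc0, 0xab, 0x6d, 0x33]
t1 = [0x39, 0xa6, 0x79, 0x69, 0xc0, 0xab, 0x6d, 0xfa]
t2 = [0x94, 0x39, 0xa6, 0xa6, 0x79, 0x79, 0x62, 0x69]
t3 = [0x79, 0x79, 0x62, 0x69, 0x94, 0x39, 0xa6, 0xa6]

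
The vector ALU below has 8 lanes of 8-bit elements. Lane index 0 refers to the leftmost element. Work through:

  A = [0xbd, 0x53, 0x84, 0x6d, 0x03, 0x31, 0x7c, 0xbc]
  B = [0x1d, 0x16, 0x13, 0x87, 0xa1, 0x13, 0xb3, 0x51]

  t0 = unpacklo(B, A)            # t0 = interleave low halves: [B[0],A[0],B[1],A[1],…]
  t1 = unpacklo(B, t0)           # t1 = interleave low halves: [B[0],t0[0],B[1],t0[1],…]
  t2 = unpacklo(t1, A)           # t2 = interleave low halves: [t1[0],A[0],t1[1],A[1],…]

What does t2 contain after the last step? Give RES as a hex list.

→ t0 |1d|bd|16|53|13|84|87|6d|
→ t1 |1d|1d|16|bd|13|16|87|53|
→ t2 |1d|bd|1d|53|16|84|bd|6d|

RES = [ 0x1d  0xbd  0x1d  0x53  0x16  0x84  0xbd  0x6d ]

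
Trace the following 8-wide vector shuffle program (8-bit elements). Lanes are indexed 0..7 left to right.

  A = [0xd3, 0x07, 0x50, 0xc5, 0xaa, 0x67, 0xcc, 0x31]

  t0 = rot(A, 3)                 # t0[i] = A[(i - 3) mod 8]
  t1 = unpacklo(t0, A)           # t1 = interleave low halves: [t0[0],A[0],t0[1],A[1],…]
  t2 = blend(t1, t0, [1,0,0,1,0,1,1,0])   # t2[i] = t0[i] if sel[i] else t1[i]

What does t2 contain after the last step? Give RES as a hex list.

→ t0 |67|cc|31|d3|07|50|c5|aa|
→ t1 |67|d3|cc|07|31|50|d3|c5|
→ t2 |67|d3|cc|d3|31|50|c5|c5|

RES = [ 0x67  0xd3  0xcc  0xd3  0x31  0x50  0xc5  0xc5 ]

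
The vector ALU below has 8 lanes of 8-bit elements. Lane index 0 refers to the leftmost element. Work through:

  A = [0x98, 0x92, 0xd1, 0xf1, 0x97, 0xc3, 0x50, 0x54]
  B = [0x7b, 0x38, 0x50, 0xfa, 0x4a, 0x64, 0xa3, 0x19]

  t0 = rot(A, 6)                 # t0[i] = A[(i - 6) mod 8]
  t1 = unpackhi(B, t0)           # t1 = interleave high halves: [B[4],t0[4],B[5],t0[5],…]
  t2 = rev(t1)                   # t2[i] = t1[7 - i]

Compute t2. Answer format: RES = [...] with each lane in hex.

→ t0 |d1|f1|97|c3|50|54|98|92|
→ t1 |4a|50|64|54|a3|98|19|92|
→ t2 |92|19|98|a3|54|64|50|4a|

RES = [ 0x92  0x19  0x98  0xa3  0x54  0x64  0x50  0x4a ]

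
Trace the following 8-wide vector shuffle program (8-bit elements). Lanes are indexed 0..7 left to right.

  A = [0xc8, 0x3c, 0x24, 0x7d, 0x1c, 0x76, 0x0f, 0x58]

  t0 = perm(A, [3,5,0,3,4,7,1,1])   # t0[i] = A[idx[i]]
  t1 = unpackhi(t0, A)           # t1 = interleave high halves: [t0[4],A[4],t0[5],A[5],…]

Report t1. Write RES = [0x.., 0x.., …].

RES = [ 0x1c  0x1c  0x58  0x76  0x3c  0x0f  0x3c  0x58 ]

t0 = [0x7d, 0x76, 0xc8, 0x7d, 0x1c, 0x58, 0x3c, 0x3c]
t1 = [0x1c, 0x1c, 0x58, 0x76, 0x3c, 0x0f, 0x3c, 0x58]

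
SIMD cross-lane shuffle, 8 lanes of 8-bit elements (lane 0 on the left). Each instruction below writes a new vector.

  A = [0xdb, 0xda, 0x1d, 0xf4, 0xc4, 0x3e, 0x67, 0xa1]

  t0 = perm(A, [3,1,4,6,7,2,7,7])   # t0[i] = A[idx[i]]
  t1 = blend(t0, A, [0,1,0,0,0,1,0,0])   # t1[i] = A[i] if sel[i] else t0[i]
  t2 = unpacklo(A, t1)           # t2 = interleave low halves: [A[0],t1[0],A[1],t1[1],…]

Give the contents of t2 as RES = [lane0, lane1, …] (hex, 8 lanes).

RES = [ 0xdb  0xf4  0xda  0xda  0x1d  0xc4  0xf4  0x67 ]

→ t0 |f4|da|c4|67|a1|1d|a1|a1|
→ t1 |f4|da|c4|67|a1|3e|a1|a1|
→ t2 |db|f4|da|da|1d|c4|f4|67|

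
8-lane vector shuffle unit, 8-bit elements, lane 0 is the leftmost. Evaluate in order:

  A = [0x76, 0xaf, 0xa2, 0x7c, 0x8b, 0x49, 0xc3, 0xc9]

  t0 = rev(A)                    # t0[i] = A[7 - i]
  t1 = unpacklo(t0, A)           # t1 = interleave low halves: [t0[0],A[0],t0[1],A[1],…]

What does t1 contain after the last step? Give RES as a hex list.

RES = [ 0xc9  0x76  0xc3  0xaf  0x49  0xa2  0x8b  0x7c ]

→ t0 |c9|c3|49|8b|7c|a2|af|76|
→ t1 |c9|76|c3|af|49|a2|8b|7c|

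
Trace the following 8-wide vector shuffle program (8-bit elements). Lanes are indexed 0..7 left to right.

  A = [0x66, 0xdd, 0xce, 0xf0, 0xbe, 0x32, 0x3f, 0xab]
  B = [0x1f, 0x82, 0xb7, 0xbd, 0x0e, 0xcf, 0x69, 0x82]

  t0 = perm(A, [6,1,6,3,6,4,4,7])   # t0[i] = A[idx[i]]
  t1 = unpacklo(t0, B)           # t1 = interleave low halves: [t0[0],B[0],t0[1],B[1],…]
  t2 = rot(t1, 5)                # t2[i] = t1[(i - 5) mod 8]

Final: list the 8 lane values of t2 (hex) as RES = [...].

t0 = [0x3f, 0xdd, 0x3f, 0xf0, 0x3f, 0xbe, 0xbe, 0xab]
t1 = [0x3f, 0x1f, 0xdd, 0x82, 0x3f, 0xb7, 0xf0, 0xbd]
t2 = [0x82, 0x3f, 0xb7, 0xf0, 0xbd, 0x3f, 0x1f, 0xdd]

RES = [0x82, 0x3f, 0xb7, 0xf0, 0xbd, 0x3f, 0x1f, 0xdd]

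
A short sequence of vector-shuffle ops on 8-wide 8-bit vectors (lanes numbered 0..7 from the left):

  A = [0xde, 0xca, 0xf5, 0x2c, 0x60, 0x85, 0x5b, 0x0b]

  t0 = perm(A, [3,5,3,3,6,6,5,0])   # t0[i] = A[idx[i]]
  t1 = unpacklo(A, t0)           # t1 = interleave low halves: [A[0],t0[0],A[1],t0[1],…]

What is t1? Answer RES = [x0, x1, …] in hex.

RES = [ 0xde  0x2c  0xca  0x85  0xf5  0x2c  0x2c  0x2c ]

t0 = [0x2c, 0x85, 0x2c, 0x2c, 0x5b, 0x5b, 0x85, 0xde]
t1 = [0xde, 0x2c, 0xca, 0x85, 0xf5, 0x2c, 0x2c, 0x2c]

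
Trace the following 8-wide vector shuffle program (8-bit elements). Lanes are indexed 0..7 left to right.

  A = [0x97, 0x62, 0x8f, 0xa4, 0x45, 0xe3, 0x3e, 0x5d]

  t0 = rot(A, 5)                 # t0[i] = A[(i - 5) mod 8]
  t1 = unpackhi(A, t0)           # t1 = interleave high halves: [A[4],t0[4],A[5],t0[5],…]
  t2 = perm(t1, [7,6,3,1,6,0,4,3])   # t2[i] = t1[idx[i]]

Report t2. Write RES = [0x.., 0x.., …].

RES = [ 0x8f  0x5d  0x97  0x5d  0x5d  0x45  0x3e  0x97 ]

t0 = [0xa4, 0x45, 0xe3, 0x3e, 0x5d, 0x97, 0x62, 0x8f]
t1 = [0x45, 0x5d, 0xe3, 0x97, 0x3e, 0x62, 0x5d, 0x8f]
t2 = [0x8f, 0x5d, 0x97, 0x5d, 0x5d, 0x45, 0x3e, 0x97]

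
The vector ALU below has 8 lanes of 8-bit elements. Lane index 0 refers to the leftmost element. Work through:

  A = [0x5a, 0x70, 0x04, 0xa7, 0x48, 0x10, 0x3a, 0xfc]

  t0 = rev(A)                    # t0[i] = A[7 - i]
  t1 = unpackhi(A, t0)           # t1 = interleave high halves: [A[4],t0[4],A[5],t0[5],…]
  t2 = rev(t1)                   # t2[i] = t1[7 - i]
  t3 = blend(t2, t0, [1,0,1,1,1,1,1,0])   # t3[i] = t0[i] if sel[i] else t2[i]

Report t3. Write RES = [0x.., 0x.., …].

t0 = [0xfc, 0x3a, 0x10, 0x48, 0xa7, 0x04, 0x70, 0x5a]
t1 = [0x48, 0xa7, 0x10, 0x04, 0x3a, 0x70, 0xfc, 0x5a]
t2 = [0x5a, 0xfc, 0x70, 0x3a, 0x04, 0x10, 0xa7, 0x48]
t3 = [0xfc, 0xfc, 0x10, 0x48, 0xa7, 0x04, 0x70, 0x48]

RES = [0xfc, 0xfc, 0x10, 0x48, 0xa7, 0x04, 0x70, 0x48]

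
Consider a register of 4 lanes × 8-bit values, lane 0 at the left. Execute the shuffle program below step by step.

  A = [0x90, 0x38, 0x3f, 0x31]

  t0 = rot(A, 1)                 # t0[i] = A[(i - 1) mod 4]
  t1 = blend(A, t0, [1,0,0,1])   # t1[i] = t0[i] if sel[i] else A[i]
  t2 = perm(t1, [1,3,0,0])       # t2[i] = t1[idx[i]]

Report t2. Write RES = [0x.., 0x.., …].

RES = [ 0x38  0x3f  0x31  0x31 ]

t0 = [0x31, 0x90, 0x38, 0x3f]
t1 = [0x31, 0x38, 0x3f, 0x3f]
t2 = [0x38, 0x3f, 0x31, 0x31]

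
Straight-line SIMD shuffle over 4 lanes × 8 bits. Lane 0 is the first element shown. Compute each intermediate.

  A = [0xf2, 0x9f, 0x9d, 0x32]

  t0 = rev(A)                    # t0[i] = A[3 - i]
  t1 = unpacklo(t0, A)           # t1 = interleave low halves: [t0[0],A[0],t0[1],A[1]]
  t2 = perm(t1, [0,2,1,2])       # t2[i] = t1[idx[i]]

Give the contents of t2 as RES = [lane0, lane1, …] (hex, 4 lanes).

→ t0 |32|9d|9f|f2|
→ t1 |32|f2|9d|9f|
→ t2 |32|9d|f2|9d|

RES = [ 0x32  0x9d  0xf2  0x9d ]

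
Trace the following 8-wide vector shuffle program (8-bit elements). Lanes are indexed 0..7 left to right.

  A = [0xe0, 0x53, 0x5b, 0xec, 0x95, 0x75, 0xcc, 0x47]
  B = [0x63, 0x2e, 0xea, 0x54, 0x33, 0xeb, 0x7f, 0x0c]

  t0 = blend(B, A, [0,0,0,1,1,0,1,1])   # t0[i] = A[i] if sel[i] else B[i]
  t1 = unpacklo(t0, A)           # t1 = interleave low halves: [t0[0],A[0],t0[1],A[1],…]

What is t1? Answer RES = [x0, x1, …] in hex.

RES = [ 0x63  0xe0  0x2e  0x53  0xea  0x5b  0xec  0xec ]

  t0: 63 2e ea ec 95 eb cc 47
  t1: 63 e0 2e 53 ea 5b ec ec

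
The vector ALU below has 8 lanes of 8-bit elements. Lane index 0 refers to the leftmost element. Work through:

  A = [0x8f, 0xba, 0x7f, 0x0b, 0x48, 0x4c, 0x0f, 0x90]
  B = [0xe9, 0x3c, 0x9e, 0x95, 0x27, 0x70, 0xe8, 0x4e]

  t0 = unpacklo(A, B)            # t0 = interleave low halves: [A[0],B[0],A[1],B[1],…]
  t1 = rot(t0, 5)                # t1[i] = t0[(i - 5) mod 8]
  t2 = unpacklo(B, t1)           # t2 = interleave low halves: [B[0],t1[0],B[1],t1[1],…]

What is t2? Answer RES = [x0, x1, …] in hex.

RES = [0xe9, 0x3c, 0x3c, 0x7f, 0x9e, 0x9e, 0x95, 0x0b]

  t0: 8f e9 ba 3c 7f 9e 0b 95
  t1: 3c 7f 9e 0b 95 8f e9 ba
  t2: e9 3c 3c 7f 9e 9e 95 0b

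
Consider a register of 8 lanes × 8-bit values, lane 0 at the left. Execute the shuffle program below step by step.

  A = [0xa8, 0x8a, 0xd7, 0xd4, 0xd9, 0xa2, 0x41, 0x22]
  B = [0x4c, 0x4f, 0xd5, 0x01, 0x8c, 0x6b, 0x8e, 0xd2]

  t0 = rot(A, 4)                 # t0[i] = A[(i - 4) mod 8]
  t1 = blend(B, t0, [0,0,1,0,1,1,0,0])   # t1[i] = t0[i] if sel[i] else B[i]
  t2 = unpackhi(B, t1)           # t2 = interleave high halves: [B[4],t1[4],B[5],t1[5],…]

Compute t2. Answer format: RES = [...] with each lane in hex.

RES = [ 0x8c  0xa8  0x6b  0x8a  0x8e  0x8e  0xd2  0xd2 ]

  t0: d9 a2 41 22 a8 8a d7 d4
  t1: 4c 4f 41 01 a8 8a 8e d2
  t2: 8c a8 6b 8a 8e 8e d2 d2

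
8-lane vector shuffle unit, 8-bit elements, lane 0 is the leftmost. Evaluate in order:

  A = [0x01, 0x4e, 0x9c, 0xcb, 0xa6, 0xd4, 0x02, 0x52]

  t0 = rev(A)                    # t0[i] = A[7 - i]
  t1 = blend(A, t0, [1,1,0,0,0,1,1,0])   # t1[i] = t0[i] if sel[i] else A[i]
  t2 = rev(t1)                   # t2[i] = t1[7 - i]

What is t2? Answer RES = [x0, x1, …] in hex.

t0 = [0x52, 0x02, 0xd4, 0xa6, 0xcb, 0x9c, 0x4e, 0x01]
t1 = [0x52, 0x02, 0x9c, 0xcb, 0xa6, 0x9c, 0x4e, 0x52]
t2 = [0x52, 0x4e, 0x9c, 0xa6, 0xcb, 0x9c, 0x02, 0x52]

RES = [ 0x52  0x4e  0x9c  0xa6  0xcb  0x9c  0x02  0x52 ]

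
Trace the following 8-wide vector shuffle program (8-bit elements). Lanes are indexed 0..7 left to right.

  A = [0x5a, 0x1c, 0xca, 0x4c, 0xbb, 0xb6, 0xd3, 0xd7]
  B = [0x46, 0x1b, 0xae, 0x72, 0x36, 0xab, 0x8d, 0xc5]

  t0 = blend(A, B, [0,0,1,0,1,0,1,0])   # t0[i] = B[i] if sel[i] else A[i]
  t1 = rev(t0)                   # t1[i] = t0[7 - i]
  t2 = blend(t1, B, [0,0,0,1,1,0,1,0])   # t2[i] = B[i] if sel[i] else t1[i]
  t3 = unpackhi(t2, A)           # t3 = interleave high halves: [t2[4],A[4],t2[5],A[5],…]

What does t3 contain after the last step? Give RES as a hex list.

RES = [ 0x36  0xbb  0xae  0xb6  0x8d  0xd3  0x5a  0xd7 ]

t0 = [0x5a, 0x1c, 0xae, 0x4c, 0x36, 0xb6, 0x8d, 0xd7]
t1 = [0xd7, 0x8d, 0xb6, 0x36, 0x4c, 0xae, 0x1c, 0x5a]
t2 = [0xd7, 0x8d, 0xb6, 0x72, 0x36, 0xae, 0x8d, 0x5a]
t3 = [0x36, 0xbb, 0xae, 0xb6, 0x8d, 0xd3, 0x5a, 0xd7]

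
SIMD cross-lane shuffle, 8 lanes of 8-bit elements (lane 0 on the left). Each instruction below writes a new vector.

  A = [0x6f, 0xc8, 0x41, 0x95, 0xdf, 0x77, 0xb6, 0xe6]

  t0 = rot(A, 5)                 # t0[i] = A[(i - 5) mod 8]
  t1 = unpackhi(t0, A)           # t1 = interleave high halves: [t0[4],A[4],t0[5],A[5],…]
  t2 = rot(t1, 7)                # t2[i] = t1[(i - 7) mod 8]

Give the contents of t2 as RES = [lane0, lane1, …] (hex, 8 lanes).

→ t0 |95|df|77|b6|e6|6f|c8|41|
→ t1 |e6|df|6f|77|c8|b6|41|e6|
→ t2 |df|6f|77|c8|b6|41|e6|e6|

RES = [ 0xdf  0x6f  0x77  0xc8  0xb6  0x41  0xe6  0xe6 ]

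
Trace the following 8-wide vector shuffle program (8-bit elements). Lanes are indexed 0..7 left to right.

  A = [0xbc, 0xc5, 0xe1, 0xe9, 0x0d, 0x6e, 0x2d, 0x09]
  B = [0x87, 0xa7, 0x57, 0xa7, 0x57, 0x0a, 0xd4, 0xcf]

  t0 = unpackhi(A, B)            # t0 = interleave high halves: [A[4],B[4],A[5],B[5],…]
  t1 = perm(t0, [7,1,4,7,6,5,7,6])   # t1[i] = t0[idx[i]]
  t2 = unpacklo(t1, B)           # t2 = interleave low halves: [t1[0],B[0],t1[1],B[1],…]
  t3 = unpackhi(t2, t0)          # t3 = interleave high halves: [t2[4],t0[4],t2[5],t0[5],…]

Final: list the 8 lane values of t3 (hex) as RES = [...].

→ t0 |0d|57|6e|0a|2d|d4|09|cf|
→ t1 |cf|57|2d|cf|09|d4|cf|09|
→ t2 |cf|87|57|a7|2d|57|cf|a7|
→ t3 |2d|2d|57|d4|cf|09|a7|cf|

RES = [0x2d, 0x2d, 0x57, 0xd4, 0xcf, 0x09, 0xa7, 0xcf]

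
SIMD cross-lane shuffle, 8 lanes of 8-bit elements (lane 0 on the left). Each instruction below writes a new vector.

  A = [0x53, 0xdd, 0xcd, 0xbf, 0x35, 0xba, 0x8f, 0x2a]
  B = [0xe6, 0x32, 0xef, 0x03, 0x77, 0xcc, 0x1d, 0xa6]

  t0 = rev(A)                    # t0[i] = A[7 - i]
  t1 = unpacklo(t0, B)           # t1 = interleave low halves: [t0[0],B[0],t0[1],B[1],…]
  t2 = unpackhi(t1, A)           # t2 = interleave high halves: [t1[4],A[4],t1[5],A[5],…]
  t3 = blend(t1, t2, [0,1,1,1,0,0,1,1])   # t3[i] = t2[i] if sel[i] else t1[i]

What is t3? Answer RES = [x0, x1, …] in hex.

RES = [ 0x2a  0x35  0xef  0xba  0xba  0xef  0x03  0x2a ]

→ t0 |2a|8f|ba|35|bf|cd|dd|53|
→ t1 |2a|e6|8f|32|ba|ef|35|03|
→ t2 |ba|35|ef|ba|35|8f|03|2a|
→ t3 |2a|35|ef|ba|ba|ef|03|2a|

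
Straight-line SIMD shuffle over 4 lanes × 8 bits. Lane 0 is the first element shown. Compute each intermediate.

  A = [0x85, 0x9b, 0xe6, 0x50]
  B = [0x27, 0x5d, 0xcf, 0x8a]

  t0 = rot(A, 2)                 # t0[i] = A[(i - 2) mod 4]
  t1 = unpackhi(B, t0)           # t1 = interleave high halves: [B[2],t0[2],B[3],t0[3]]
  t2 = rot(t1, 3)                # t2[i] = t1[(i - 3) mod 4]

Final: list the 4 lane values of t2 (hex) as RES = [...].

  t0: e6 50 85 9b
  t1: cf 85 8a 9b
  t2: 85 8a 9b cf

RES = [ 0x85  0x8a  0x9b  0xcf ]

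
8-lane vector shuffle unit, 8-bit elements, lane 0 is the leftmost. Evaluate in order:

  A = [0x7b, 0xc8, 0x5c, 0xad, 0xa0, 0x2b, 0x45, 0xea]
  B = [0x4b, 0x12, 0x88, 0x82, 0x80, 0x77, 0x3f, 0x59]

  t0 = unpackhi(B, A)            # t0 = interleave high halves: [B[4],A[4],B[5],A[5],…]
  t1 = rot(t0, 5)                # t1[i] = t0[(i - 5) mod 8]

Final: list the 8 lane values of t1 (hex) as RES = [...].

t0 = [0x80, 0xa0, 0x77, 0x2b, 0x3f, 0x45, 0x59, 0xea]
t1 = [0x2b, 0x3f, 0x45, 0x59, 0xea, 0x80, 0xa0, 0x77]

RES = [ 0x2b  0x3f  0x45  0x59  0xea  0x80  0xa0  0x77 ]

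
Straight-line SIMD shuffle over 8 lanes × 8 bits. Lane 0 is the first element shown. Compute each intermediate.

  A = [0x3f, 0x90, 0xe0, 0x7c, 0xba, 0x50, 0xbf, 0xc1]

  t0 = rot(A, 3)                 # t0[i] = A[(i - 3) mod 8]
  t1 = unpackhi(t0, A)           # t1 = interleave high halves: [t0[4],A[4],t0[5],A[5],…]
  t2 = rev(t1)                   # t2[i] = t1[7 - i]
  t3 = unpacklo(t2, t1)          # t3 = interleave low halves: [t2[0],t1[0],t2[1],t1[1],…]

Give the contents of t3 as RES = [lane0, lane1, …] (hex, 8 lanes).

RES = [0xc1, 0x90, 0xba, 0xba, 0xbf, 0xe0, 0x7c, 0x50]

  t0: 50 bf c1 3f 90 e0 7c ba
  t1: 90 ba e0 50 7c bf ba c1
  t2: c1 ba bf 7c 50 e0 ba 90
  t3: c1 90 ba ba bf e0 7c 50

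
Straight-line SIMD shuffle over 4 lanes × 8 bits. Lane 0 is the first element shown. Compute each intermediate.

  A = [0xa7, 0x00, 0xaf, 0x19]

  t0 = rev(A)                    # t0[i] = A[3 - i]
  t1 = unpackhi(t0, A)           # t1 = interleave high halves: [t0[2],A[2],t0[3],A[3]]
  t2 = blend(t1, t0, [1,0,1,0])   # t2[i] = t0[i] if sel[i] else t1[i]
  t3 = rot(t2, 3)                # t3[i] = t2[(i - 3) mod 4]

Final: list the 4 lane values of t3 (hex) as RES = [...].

RES = [ 0xaf  0x00  0x19  0x19 ]

→ t0 |19|af|00|a7|
→ t1 |00|af|a7|19|
→ t2 |19|af|00|19|
→ t3 |af|00|19|19|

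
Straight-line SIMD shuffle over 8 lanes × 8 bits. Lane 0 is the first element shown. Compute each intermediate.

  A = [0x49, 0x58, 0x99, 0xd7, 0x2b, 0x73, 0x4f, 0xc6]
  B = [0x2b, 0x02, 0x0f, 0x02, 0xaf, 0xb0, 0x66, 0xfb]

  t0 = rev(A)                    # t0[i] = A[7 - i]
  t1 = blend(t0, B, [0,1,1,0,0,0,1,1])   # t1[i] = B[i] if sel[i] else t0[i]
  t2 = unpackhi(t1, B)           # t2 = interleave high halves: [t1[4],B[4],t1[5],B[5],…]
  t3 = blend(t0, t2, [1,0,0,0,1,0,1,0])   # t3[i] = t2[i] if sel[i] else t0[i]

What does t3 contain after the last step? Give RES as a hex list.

RES = [0xd7, 0x4f, 0x73, 0x2b, 0x66, 0x99, 0xfb, 0x49]

  t0: c6 4f 73 2b d7 99 58 49
  t1: c6 02 0f 2b d7 99 66 fb
  t2: d7 af 99 b0 66 66 fb fb
  t3: d7 4f 73 2b 66 99 fb 49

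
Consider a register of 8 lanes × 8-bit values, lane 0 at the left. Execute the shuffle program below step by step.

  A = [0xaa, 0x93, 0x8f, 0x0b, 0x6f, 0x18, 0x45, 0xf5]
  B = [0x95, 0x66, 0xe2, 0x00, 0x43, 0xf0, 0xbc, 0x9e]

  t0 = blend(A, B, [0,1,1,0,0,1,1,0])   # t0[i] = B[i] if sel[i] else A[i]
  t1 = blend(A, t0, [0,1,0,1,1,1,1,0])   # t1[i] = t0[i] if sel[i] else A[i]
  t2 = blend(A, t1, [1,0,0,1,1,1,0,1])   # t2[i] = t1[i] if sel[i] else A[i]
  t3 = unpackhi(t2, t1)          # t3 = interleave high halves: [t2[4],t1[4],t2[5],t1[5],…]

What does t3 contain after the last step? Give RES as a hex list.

  t0: aa 66 e2 0b 6f f0 bc f5
  t1: aa 66 8f 0b 6f f0 bc f5
  t2: aa 93 8f 0b 6f f0 45 f5
  t3: 6f 6f f0 f0 45 bc f5 f5

RES = [0x6f, 0x6f, 0xf0, 0xf0, 0x45, 0xbc, 0xf5, 0xf5]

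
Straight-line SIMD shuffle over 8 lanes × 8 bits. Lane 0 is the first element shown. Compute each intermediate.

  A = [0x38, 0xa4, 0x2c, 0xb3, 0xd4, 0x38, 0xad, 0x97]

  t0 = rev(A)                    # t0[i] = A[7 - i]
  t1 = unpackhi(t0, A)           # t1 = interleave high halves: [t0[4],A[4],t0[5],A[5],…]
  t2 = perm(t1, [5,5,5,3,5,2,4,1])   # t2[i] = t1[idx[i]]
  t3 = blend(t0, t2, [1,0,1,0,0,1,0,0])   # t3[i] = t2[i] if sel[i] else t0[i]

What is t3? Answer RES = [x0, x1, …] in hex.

  t0: 97 ad 38 d4 b3 2c a4 38
  t1: b3 d4 2c 38 a4 ad 38 97
  t2: ad ad ad 38 ad 2c a4 d4
  t3: ad ad ad d4 b3 2c a4 38

RES = [ 0xad  0xad  0xad  0xd4  0xb3  0x2c  0xa4  0x38 ]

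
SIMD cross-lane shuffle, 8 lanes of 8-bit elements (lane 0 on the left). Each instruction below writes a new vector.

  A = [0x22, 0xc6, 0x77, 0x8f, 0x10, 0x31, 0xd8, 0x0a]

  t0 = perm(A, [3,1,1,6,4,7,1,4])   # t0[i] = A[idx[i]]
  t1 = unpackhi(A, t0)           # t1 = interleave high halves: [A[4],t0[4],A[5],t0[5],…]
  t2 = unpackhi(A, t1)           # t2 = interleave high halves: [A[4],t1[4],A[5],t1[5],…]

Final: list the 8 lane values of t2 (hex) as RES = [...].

RES = [0x10, 0xd8, 0x31, 0xc6, 0xd8, 0x0a, 0x0a, 0x10]

t0 = [0x8f, 0xc6, 0xc6, 0xd8, 0x10, 0x0a, 0xc6, 0x10]
t1 = [0x10, 0x10, 0x31, 0x0a, 0xd8, 0xc6, 0x0a, 0x10]
t2 = [0x10, 0xd8, 0x31, 0xc6, 0xd8, 0x0a, 0x0a, 0x10]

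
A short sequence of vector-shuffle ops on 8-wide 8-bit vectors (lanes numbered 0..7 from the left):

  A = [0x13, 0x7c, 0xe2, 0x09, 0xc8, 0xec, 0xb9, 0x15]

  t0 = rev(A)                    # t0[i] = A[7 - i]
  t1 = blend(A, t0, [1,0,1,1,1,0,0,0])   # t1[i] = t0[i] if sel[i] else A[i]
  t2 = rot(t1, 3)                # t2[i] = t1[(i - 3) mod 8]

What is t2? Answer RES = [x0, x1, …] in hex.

t0 = [0x15, 0xb9, 0xec, 0xc8, 0x09, 0xe2, 0x7c, 0x13]
t1 = [0x15, 0x7c, 0xec, 0xc8, 0x09, 0xec, 0xb9, 0x15]
t2 = [0xec, 0xb9, 0x15, 0x15, 0x7c, 0xec, 0xc8, 0x09]

RES = [ 0xec  0xb9  0x15  0x15  0x7c  0xec  0xc8  0x09 ]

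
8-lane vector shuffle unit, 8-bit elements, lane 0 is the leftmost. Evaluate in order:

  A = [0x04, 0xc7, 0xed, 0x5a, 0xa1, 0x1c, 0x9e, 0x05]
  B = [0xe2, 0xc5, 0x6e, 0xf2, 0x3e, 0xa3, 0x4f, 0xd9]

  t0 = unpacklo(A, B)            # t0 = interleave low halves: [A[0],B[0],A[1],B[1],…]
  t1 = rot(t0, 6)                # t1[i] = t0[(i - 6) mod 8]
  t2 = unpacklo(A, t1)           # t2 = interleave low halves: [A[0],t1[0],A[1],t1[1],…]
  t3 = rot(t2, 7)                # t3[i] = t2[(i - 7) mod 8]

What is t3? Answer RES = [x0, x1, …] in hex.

RES = [0xc7, 0xc7, 0xc5, 0xed, 0xed, 0x5a, 0x6e, 0x04]

  t0: 04 e2 c7 c5 ed 6e 5a f2
  t1: c7 c5 ed 6e 5a f2 04 e2
  t2: 04 c7 c7 c5 ed ed 5a 6e
  t3: c7 c7 c5 ed ed 5a 6e 04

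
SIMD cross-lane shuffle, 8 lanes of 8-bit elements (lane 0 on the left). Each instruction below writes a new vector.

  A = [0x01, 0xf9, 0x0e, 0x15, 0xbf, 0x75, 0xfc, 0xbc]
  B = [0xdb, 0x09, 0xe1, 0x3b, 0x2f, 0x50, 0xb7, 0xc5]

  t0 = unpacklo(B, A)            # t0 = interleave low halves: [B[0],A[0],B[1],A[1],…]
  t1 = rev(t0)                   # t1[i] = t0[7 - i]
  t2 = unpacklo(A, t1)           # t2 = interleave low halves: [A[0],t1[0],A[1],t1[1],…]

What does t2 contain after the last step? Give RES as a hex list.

RES = [0x01, 0x15, 0xf9, 0x3b, 0x0e, 0x0e, 0x15, 0xe1]

t0 = [0xdb, 0x01, 0x09, 0xf9, 0xe1, 0x0e, 0x3b, 0x15]
t1 = [0x15, 0x3b, 0x0e, 0xe1, 0xf9, 0x09, 0x01, 0xdb]
t2 = [0x01, 0x15, 0xf9, 0x3b, 0x0e, 0x0e, 0x15, 0xe1]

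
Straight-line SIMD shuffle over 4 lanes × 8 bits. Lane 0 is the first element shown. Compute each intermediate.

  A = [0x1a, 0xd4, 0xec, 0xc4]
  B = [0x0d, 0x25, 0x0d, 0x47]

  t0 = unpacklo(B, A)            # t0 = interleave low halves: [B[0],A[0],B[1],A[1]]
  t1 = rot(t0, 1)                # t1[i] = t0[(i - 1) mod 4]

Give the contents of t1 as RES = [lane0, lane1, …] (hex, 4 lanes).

t0 = [0x0d, 0x1a, 0x25, 0xd4]
t1 = [0xd4, 0x0d, 0x1a, 0x25]

RES = [0xd4, 0x0d, 0x1a, 0x25]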